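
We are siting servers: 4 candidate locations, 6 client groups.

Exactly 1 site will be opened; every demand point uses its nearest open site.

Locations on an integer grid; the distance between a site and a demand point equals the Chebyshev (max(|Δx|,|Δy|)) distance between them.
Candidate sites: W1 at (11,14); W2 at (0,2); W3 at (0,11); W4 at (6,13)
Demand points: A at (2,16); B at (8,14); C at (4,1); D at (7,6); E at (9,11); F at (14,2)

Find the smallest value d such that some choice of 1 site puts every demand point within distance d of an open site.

Open {W4}.
  Farthest demand point is C at distance 12 (to W4); all others are ≤ 12.
With {W1} the worst case is 13.
With {W2} the worst case is 14.
No size-1 selection achieves below 12.

12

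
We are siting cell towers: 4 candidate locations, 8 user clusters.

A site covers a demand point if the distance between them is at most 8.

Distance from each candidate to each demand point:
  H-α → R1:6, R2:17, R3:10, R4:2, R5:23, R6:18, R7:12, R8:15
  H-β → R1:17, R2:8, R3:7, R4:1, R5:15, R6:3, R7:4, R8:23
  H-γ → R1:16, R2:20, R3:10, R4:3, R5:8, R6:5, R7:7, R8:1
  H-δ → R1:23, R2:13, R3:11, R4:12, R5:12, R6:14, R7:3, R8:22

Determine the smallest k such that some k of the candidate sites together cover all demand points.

3

Coverage sets (demand points within 8 of each site):
  H-α: {R1, R4}
  H-β: {R2, R3, R4, R6, R7}
  H-γ: {R4, R5, R6, R7, R8}
  H-δ: {R7}
No 2 sites suffice: every size-2 union leaves at least one demand point uncovered.
But {H-α, H-β, H-γ} covers everything, so the minimum is 3.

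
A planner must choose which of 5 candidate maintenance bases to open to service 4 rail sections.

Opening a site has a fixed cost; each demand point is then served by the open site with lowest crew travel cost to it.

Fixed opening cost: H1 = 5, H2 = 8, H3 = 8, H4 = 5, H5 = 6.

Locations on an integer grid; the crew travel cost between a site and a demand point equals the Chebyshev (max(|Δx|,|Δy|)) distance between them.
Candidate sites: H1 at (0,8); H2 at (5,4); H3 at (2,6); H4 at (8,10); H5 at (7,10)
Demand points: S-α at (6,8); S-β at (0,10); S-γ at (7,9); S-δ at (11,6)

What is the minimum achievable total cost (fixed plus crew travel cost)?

Open {H1, H4}: assign each demand point to its cheapest open site.
  S-α→H4 2, S-β→H1 2, S-γ→H4 1, S-δ→H4 4
  crew travel cost 9, fixed 10 → total 19.
Compare {H4}: crew travel cost 15 + fixed 5 = 20.
Compare {H5}: crew travel cost 14 + fixed 6 = 20.
Compare {H1, H5}: crew travel cost 9 + fixed 11 = 20.
All other subsets cost ≥ 20. Minimum total cost: 19.

19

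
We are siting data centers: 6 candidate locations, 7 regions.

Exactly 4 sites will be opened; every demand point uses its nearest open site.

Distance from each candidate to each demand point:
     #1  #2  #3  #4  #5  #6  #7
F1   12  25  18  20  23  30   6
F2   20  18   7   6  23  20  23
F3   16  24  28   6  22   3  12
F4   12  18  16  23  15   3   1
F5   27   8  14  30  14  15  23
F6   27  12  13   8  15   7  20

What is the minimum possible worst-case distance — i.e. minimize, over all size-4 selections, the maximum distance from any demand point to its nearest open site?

Open {F1, F2, F3, F5}.
  Farthest demand point is #5 at distance 14 (to F5); all others are ≤ 14.
With {F1, F2, F4, F5} the worst case is 14.
With {F1, F2, F5, F6} the worst case is 14.
No size-4 selection achieves below 14.

14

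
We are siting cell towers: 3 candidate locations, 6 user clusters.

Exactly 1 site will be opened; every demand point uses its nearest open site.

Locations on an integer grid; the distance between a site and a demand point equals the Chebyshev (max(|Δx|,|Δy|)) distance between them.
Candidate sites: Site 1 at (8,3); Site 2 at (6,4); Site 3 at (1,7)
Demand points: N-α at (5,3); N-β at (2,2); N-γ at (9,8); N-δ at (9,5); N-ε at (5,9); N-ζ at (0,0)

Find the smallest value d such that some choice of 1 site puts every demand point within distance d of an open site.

Open {Site 2}.
  Farthest demand point is N-ζ at distance 6 (to Site 2); all others are ≤ 6.
With {Site 1} the worst case is 8.
With {Site 3} the worst case is 8.
No size-1 selection achieves below 6.

6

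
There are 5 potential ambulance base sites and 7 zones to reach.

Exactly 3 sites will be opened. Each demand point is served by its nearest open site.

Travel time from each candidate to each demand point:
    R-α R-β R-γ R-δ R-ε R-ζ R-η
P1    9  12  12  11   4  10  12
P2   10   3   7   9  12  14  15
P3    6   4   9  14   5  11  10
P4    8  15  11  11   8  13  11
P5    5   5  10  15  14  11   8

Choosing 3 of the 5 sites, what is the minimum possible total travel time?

Open {P1, P2, P5}.
  R-α→P5 5, R-β→P2 3, R-γ→P2 7, R-δ→P2 9, R-ε→P1 4, R-ζ→P1 10, R-η→P5 8  ⇒ total 46.
Compare {P2, P3, P5}: total 48.
Compare {P1, P2, P3}: total 49.
No size-3 selection does better; minimum is 46.

46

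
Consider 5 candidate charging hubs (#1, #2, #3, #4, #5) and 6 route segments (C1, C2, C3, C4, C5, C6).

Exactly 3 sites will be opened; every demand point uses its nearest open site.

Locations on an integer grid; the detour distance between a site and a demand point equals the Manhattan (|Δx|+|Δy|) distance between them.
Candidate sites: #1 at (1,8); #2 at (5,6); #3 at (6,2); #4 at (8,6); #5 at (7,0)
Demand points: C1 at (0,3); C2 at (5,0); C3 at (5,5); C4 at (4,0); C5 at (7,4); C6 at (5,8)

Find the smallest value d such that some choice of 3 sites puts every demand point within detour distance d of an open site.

Open {#1, #2, #3}.
  Farthest demand point is C1 at detour distance 6 (to #1); all others are ≤ 6.
With {#1, #2, #5} the worst case is 6.
With {#1, #3, #4} the worst case is 6.
No size-3 selection achieves below 6.

6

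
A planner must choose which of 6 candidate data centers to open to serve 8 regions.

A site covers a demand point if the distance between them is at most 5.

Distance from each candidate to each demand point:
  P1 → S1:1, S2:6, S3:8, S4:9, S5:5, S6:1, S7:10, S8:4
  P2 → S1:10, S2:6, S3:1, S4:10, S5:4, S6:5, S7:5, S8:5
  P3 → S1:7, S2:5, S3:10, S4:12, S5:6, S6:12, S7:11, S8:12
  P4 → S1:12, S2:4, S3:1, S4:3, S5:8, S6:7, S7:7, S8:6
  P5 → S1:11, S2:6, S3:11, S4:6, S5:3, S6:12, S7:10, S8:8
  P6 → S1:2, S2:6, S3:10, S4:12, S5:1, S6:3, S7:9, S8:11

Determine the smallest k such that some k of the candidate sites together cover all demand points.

Coverage sets (demand points within 5 of each site):
  P1: {S1, S5, S6, S8}
  P2: {S3, S5, S6, S7, S8}
  P3: {S2}
  P4: {S2, S3, S4}
  P5: {S5}
  P6: {S1, S5, S6}
No 2 sites suffice: every size-2 union leaves at least one demand point uncovered.
But {P1, P2, P4} covers everything, so the minimum is 3.

3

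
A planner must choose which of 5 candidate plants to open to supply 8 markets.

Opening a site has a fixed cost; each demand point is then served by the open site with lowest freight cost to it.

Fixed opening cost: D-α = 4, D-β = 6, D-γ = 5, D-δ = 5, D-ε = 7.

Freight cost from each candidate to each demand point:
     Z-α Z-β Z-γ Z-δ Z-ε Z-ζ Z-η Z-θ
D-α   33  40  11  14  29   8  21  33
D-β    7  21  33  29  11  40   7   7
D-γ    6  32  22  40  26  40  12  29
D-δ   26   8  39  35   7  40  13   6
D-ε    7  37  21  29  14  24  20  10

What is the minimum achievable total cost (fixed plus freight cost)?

83

Open {D-α, D-β, D-δ}: assign each demand point to its cheapest open site.
  Z-α→D-β 7, Z-β→D-δ 8, Z-γ→D-α 11, Z-δ→D-α 14, Z-ε→D-δ 7, Z-ζ→D-α 8, Z-η→D-β 7, Z-θ→D-δ 6
  freight cost 68, fixed 15 → total 83.
Compare {D-α, D-γ, D-δ}: freight cost 72 + fixed 14 = 86.
Compare {D-α, D-β, D-γ, D-δ}: freight cost 67 + fixed 20 = 87.
Compare {D-α, D-δ, D-ε}: freight cost 74 + fixed 16 = 90.
All other subsets cost ≥ 86. Minimum total cost: 83.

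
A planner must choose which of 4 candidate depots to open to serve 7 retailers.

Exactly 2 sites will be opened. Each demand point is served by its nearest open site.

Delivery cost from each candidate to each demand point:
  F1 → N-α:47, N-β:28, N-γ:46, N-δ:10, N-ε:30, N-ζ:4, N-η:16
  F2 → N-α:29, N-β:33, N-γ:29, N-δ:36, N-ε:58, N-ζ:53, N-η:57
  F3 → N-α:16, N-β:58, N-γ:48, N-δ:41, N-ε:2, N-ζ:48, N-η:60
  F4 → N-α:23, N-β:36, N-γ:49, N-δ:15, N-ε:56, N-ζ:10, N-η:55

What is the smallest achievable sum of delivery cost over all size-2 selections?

122

Open {F1, F3}.
  N-α→F3 16, N-β→F1 28, N-γ→F1 46, N-δ→F1 10, N-ε→F3 2, N-ζ→F1 4, N-η→F1 16  ⇒ total 122.
Compare {F1, F2}: total 146.
Compare {F1, F4}: total 157.
No size-2 selection does better; minimum is 122.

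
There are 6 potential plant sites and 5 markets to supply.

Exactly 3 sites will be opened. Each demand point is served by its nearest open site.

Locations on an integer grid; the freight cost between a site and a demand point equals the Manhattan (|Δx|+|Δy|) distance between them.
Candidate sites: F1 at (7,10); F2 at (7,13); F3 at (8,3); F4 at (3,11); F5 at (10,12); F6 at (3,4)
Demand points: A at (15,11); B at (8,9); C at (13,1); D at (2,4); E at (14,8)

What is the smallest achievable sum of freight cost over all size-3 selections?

27

Open {F3, F5, F6}.
  A→F5 6, B→F5 5, C→F3 7, D→F6 1, E→F5 8  ⇒ total 27.
Compare {F1, F3, F6}: total 28.
Compare {F1, F3, F5}: total 30.
No size-3 selection does better; minimum is 27.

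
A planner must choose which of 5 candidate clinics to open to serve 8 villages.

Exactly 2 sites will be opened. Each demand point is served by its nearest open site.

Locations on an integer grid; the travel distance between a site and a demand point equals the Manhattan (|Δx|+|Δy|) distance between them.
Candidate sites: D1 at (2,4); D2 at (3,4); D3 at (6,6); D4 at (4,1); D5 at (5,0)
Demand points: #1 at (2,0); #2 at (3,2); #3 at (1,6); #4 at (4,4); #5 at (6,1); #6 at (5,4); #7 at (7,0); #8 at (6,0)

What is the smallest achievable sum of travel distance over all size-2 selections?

Open {D2, D5}.
  #1→D5 3, #2→D2 2, #3→D2 4, #4→D2 1, #5→D5 2, #6→D2 2, #7→D5 2, #8→D5 1  ⇒ total 17.
Compare {D1, D5}: total 19.
Compare {D2, D4}: total 21.
No size-2 selection does better; minimum is 17.

17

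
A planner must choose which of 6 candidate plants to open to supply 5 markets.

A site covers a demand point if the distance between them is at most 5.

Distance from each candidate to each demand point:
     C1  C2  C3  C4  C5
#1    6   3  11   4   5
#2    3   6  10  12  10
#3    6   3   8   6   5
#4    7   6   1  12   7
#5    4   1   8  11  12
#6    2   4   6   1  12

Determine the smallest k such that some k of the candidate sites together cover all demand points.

Coverage sets (demand points within 5 of each site):
  #1: {C2, C4, C5}
  #2: {C1}
  #3: {C2, C5}
  #4: {C3}
  #5: {C1, C2}
  #6: {C1, C2, C4}
No 2 sites suffice: every size-2 union leaves at least one demand point uncovered.
But {#1, #2, #4} covers everything, so the minimum is 3.

3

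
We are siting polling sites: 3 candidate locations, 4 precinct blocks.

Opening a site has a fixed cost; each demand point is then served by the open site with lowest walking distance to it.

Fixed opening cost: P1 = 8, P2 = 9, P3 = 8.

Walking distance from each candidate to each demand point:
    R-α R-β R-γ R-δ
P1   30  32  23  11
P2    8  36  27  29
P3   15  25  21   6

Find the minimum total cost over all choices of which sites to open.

Open {P3}: assign each demand point to its cheapest open site.
  R-α→P3 15, R-β→P3 25, R-γ→P3 21, R-δ→P3 6
  walking distance 67, fixed 8 → total 75.
Compare {P2, P3}: walking distance 60 + fixed 17 = 77.
Compare {P1, P3}: walking distance 67 + fixed 16 = 83.
Compare {P1, P2, P3}: walking distance 60 + fixed 25 = 85.
All other subsets cost ≥ 77. Minimum total cost: 75.

75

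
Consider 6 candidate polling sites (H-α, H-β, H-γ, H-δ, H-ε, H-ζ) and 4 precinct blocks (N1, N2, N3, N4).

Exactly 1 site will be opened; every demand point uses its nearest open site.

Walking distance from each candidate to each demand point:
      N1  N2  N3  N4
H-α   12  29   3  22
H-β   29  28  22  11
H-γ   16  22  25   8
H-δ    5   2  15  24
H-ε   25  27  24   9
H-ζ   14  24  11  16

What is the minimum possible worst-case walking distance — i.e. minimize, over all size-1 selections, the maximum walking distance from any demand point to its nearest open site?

24

Open {H-δ}.
  Farthest demand point is N4 at walking distance 24 (to H-δ); all others are ≤ 24.
With {H-ζ} the worst case is 24.
With {H-γ} the worst case is 25.
No size-1 selection achieves below 24.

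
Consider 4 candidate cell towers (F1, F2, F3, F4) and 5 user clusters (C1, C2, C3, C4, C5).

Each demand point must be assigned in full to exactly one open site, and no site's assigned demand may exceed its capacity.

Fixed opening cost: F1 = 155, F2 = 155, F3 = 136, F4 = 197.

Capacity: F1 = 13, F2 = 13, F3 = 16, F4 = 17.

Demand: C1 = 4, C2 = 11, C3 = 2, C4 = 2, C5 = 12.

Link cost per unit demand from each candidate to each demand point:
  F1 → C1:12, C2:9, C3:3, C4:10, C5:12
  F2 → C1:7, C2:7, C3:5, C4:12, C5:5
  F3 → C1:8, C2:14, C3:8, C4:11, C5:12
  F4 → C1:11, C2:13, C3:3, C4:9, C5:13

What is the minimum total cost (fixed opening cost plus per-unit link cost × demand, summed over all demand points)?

665

Open {F1, F2, F3}; cheapest assignment that respects the capacities:
  F1 (cap 13, load 13): C2, C3 — cost 11×9 + 2×3 = 105
  F2 (cap 13, load 12): C5 — cost 12×5 = 60
  F3 (cap 16, load 6): C1, C4 — cost 4×8 + 2×11 = 54
  Shipping 219, fixed 446 → total 665.
  Any other capacity-feasible assignment to {F1, F2, F3} ships for at least 219.
Compare {F3, F4}: its best feasible assignment gives total 676.
Compare {F1, F2, F4}: its best feasible assignment gives total 734.
Every other set of open sites that can feasibly serve all demand totals ≥ 676 even under its best assignment. Minimum: 665.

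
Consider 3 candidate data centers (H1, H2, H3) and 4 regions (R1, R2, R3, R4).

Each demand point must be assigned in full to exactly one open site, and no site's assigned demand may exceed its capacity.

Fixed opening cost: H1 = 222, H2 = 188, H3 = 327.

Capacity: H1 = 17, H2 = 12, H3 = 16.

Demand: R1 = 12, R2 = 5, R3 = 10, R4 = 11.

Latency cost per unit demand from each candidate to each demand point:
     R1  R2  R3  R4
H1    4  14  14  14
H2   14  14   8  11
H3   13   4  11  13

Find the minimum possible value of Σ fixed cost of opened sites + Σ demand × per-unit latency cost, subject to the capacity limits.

1028

Open {H1, H2, H3}; cheapest assignment that respects the capacities:
  H1 (cap 17, load 12): R1 — cost 12×4 = 48
  H2 (cap 12, load 10): R3 — cost 10×8 = 80
  H3 (cap 16, load 16): R2, R4 — cost 5×4 + 11×13 = 163
  Shipping 291, fixed 737 → total 1028.
  Any other capacity-feasible assignment to {H1, H2, H3} ships for at least 291.
Total demand is 38 and no other set of sites has combined capacity ≥ 38, so {H1, H2, H3} is the only feasible choice of open sites. Minimum: 1028.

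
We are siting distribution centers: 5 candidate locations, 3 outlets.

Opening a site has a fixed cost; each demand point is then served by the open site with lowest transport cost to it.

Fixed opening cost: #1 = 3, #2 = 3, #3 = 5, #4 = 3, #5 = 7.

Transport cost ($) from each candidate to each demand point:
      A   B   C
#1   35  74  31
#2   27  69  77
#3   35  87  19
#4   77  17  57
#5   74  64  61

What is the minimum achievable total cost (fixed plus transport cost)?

Open {#2, #3, #4}: assign each demand point to its cheapest open site.
  A→#2 27, B→#4 17, C→#3 19
  transport cost 63, fixed 11 → total 74.
Compare {#1, #2, #3, #4}: transport cost 63 + fixed 14 = 77.
Compare {#3, #4}: transport cost 71 + fixed 8 = 79.
Compare {#2, #3, #4, #5}: transport cost 63 + fixed 18 = 81.
All other subsets cost ≥ 77. Minimum total cost: 74.

74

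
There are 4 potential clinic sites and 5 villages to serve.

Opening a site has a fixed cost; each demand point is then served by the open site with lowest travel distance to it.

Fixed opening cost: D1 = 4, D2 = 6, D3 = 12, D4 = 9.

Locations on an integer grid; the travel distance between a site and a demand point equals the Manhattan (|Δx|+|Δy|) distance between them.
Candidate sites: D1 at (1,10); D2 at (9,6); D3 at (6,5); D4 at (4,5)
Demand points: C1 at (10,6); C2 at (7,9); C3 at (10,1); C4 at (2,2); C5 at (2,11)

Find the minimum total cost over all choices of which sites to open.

Open {D1, D2}: assign each demand point to its cheapest open site.
  C1→D2 1, C2→D2 5, C3→D2 6, C4→D1 9, C5→D1 2
  travel distance 23, fixed 10 → total 33.
Compare {D1, D2, D4}: travel distance 19 + fixed 19 = 38.
Compare {D2, D4}: travel distance 25 + fixed 15 = 40.
Compare {D2}: travel distance 35 + fixed 6 = 41.
All other subsets cost ≥ 38. Minimum total cost: 33.

33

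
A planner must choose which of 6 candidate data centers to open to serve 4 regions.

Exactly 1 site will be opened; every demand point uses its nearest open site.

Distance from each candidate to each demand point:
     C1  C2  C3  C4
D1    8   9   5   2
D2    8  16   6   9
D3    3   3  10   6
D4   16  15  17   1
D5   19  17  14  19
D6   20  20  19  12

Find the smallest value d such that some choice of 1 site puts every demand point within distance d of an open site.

9

Open {D1}.
  Farthest demand point is C2 at distance 9 (to D1); all others are ≤ 9.
With {D3} the worst case is 10.
With {D2} the worst case is 16.
No size-1 selection achieves below 9.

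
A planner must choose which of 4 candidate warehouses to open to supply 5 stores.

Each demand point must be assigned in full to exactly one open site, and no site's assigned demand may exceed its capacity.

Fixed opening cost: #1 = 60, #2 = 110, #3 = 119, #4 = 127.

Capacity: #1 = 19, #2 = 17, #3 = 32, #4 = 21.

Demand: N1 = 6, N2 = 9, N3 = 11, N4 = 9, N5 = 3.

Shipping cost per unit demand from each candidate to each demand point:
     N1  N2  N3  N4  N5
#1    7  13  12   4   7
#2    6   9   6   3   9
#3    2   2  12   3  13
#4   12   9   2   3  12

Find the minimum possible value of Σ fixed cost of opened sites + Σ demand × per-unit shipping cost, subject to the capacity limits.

361

Open {#3, #4}; cheapest assignment that respects the capacities:
  #3 (cap 32, load 24): N1, N2, N4 — cost 6×2 + 9×2 + 9×3 = 57
  #4 (cap 21, load 14): N3, N5 — cost 11×2 + 3×12 = 58
  Shipping 115, fixed 246 → total 361.
  Any other capacity-feasible assignment to {#3, #4} ships for at least 115.
Compare {#2, #3}: its best feasible assignment gives total 379.
Compare {#1, #3}: its best feasible assignment gives total 389.
Every other set of open sites that can feasibly serve all demand totals ≥ 379 even under its best assignment. Minimum: 361.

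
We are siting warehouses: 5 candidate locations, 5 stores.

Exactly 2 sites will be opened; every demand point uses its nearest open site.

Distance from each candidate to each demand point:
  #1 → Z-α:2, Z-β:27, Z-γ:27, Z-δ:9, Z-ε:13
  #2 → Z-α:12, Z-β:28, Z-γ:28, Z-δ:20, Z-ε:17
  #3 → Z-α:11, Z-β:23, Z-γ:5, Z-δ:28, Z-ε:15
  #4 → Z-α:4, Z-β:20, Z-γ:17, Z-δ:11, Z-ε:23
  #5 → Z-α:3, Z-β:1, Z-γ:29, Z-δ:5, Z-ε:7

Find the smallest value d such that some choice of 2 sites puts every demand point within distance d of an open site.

Open {#3, #5}.
  Farthest demand point is Z-ε at distance 7 (to #5); all others are ≤ 7.
With {#4, #5} the worst case is 17.
With {#1, #4} the worst case is 20.
No size-2 selection achieves below 7.

7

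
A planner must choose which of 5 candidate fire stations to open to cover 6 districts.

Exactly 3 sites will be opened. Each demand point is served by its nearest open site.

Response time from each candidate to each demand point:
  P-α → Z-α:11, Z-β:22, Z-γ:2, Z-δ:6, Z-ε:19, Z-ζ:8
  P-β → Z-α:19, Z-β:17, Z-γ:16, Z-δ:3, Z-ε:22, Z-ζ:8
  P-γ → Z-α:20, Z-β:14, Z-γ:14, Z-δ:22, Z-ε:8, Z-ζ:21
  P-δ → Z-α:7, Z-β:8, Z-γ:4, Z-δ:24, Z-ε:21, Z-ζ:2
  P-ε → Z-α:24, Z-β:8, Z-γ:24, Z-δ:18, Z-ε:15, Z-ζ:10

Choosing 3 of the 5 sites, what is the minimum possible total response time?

Open {P-β, P-γ, P-δ}.
  Z-α→P-δ 7, Z-β→P-δ 8, Z-γ→P-δ 4, Z-δ→P-β 3, Z-ε→P-γ 8, Z-ζ→P-δ 2  ⇒ total 32.
Compare {P-α, P-γ, P-δ}: total 33.
Compare {P-β, P-δ, P-ε}: total 39.
No size-3 selection does better; minimum is 32.

32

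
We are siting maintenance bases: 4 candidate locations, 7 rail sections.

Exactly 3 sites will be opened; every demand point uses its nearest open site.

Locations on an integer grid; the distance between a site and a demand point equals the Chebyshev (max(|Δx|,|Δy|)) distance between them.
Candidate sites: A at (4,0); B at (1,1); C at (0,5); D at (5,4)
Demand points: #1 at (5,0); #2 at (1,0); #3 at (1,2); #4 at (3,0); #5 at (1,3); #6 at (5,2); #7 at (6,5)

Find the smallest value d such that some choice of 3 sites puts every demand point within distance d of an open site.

2

Open {A, B, D}.
  Farthest demand point is #5 at distance 2 (to B); all others are ≤ 2.
With {A, C, D} the worst case is 3.
With {B, C, D} the worst case is 4.
No size-3 selection achieves below 2.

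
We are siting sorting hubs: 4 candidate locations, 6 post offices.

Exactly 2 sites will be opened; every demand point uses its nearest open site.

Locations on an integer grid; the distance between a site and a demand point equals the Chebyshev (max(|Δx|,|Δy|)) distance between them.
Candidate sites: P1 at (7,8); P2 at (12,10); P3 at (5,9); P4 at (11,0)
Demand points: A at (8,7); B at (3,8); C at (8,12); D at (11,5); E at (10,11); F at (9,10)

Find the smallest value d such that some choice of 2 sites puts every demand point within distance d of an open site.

4

Open {P1, P2}.
  Farthest demand point is B at distance 4 (to P1); all others are ≤ 4.
With {P1, P3} the worst case is 4.
With {P1, P4} the worst case is 4.
No size-2 selection achieves below 4.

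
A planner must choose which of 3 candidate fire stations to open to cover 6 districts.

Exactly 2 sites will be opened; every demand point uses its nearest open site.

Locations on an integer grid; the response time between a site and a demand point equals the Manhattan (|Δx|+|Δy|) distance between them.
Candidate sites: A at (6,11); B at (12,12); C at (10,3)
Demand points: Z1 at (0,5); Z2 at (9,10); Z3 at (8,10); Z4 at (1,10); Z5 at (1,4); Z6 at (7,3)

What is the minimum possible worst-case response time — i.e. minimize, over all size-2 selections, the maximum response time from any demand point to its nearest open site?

12

Open {A, B}.
  Farthest demand point is Z1 at response time 12 (to A); all others are ≤ 12.
With {A, C} the worst case is 12.
With {B, C} the worst case is 13.
No size-2 selection achieves below 12.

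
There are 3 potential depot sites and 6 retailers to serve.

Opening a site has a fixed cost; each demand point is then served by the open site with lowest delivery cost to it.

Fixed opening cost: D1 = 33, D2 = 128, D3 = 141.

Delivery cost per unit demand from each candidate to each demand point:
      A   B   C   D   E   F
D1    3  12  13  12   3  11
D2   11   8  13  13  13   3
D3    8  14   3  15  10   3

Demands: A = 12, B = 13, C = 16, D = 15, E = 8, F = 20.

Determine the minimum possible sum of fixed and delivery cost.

678

Open {D1, D3}: assign each demand point to its cheapest open site.
  A→D1 12×3=36, B→D1 13×12=156, C→D3 16×3=48, D→D1 15×12=180, E→D1 8×3=24, F→D3 20×3=60
  delivery cost 504, fixed 174 → total 678.
Compare {D1, D2, D3}: delivery cost 452 + fixed 302 = 754.
Compare {D1, D2}: delivery cost 612 + fixed 161 = 773.
Compare {D3}: delivery cost 691 + fixed 141 = 832.
All other subsets cost ≥ 754. Minimum total cost: 678.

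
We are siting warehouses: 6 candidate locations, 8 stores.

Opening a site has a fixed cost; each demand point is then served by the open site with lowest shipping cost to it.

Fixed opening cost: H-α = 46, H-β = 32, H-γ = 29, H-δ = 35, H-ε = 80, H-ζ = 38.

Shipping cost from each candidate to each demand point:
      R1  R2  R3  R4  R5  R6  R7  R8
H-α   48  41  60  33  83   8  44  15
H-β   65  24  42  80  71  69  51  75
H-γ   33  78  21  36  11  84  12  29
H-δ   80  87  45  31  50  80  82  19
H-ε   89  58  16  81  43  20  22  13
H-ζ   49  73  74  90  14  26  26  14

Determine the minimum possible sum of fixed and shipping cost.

Open {H-α, H-γ}: assign each demand point to its cheapest open site.
  R1→H-γ 33, R2→H-α 41, R3→H-γ 21, R4→H-α 33, R5→H-γ 11, R6→H-α 8, R7→H-γ 12, R8→H-α 15
  shipping cost 174, fixed 75 → total 249.
Compare {H-α, H-β, H-γ}: shipping cost 157 + fixed 107 = 264.
Compare {H-β, H-γ, H-ζ}: shipping cost 177 + fixed 99 = 276.
Compare {H-α, H-γ, H-δ}: shipping cost 172 + fixed 110 = 282.
All other subsets cost ≥ 264. Minimum total cost: 249.

249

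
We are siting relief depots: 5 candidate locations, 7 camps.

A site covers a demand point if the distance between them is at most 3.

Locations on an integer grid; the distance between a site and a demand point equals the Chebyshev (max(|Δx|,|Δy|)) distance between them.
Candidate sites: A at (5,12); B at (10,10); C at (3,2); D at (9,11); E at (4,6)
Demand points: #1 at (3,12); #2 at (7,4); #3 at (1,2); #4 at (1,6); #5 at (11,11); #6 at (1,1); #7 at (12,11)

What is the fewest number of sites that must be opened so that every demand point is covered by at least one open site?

Coverage sets (demand points within 3 of each site):
  A: {#1}
  B: {#5, #7}
  C: {#3, #6}
  D: {#5, #7}
  E: {#2, #4}
No 3 sites suffice: every size-3 union leaves at least one demand point uncovered.
But {A, B, C, E} covers everything, so the minimum is 4.

4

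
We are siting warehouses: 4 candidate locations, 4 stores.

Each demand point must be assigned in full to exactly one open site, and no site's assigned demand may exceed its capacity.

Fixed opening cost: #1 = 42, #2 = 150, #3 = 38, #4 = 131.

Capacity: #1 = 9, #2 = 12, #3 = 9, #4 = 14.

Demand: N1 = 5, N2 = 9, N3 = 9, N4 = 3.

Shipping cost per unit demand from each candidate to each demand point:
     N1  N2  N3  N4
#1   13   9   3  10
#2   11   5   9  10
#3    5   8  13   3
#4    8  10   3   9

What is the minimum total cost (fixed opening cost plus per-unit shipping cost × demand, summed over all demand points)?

Open {#1, #2, #3}; cheapest assignment that respects the capacities:
  #1 (cap 9, load 9): N3 — cost 9×3 = 27
  #2 (cap 12, load 9): N2 — cost 9×5 = 45
  #3 (cap 9, load 8): N1, N4 — cost 5×5 + 3×3 = 34
  Shipping 106, fixed 230 → total 336.
  Any other capacity-feasible assignment to {#1, #2, #3} ships for at least 106.
Compare {#1, #3, #4}: its best feasible assignment gives total 353.
Compare {#2, #4}: its best feasible assignment gives total 423.
Every other set of open sites that can feasibly serve all demand totals ≥ 353 even under its best assignment. Minimum: 336.

336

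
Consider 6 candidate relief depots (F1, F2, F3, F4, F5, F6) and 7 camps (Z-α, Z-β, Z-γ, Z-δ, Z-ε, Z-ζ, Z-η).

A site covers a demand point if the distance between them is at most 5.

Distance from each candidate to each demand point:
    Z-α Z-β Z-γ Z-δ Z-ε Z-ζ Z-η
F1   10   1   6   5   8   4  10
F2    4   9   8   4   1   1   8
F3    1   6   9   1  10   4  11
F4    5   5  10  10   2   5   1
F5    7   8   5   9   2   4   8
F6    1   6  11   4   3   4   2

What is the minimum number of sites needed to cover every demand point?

3

Coverage sets (demand points within 5 of each site):
  F1: {Z-β, Z-δ, Z-ζ}
  F2: {Z-α, Z-δ, Z-ε, Z-ζ}
  F3: {Z-α, Z-δ, Z-ζ}
  F4: {Z-α, Z-β, Z-ε, Z-ζ, Z-η}
  F5: {Z-γ, Z-ε, Z-ζ}
  F6: {Z-α, Z-δ, Z-ε, Z-ζ, Z-η}
No 2 sites suffice: every size-2 union leaves at least one demand point uncovered.
But {F1, F4, F5} covers everything, so the minimum is 3.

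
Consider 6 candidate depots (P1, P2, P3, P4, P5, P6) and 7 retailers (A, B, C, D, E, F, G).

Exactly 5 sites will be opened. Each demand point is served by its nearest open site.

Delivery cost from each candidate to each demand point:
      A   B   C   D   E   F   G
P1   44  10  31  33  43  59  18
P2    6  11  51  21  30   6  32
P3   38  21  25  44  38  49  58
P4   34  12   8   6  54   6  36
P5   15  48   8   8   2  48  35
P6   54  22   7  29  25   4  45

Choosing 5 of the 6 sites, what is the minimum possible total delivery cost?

53

Open {P1, P2, P4, P5, P6}.
  A→P2 6, B→P1 10, C→P6 7, D→P4 6, E→P5 2, F→P6 4, G→P1 18  ⇒ total 53.
Compare {P1, P2, P3, P5, P6}: total 55.
Compare {P1, P2, P3, P4, P5}: total 56.
No size-5 selection does better; minimum is 53.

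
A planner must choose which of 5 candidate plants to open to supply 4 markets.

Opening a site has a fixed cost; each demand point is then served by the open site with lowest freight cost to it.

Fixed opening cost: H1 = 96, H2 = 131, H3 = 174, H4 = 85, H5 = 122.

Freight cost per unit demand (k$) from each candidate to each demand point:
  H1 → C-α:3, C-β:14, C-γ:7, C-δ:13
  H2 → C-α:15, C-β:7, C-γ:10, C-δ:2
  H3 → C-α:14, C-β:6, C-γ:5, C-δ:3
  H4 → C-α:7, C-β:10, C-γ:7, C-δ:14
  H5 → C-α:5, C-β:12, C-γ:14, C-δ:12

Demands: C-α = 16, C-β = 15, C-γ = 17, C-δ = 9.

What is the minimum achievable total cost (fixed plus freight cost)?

517

Open {H1, H2}: assign each demand point to its cheapest open site.
  C-α→H1 16×3=48, C-β→H2 15×7=105, C-γ→H1 17×7=119, C-δ→H2 9×2=18
  freight cost 290, fixed 227 → total 517.
Compare {H1, H3}: freight cost 250 + fixed 270 = 520.
Compare {H2, H4}: freight cost 354 + fixed 216 = 570.
Compare {H3, H4}: freight cost 314 + fixed 259 = 573.
All other subsets cost ≥ 520. Minimum total cost: 517.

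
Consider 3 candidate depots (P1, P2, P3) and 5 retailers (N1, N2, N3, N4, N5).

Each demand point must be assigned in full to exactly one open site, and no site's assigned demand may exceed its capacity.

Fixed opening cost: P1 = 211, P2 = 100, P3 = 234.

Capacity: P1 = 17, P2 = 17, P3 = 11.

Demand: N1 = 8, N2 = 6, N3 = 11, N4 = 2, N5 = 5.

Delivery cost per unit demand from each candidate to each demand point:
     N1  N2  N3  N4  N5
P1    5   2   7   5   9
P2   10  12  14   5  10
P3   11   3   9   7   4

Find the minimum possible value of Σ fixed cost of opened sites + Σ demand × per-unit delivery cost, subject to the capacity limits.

540

Open {P1, P2}; cheapest assignment that respects the capacities:
  P1 (cap 17, load 17): N2, N3 — cost 6×2 + 11×7 = 89
  P2 (cap 17, load 15): N1, N4, N5 — cost 8×10 + 2×5 + 5×10 = 140
  Shipping 229, fixed 311 → total 540.
  Any other capacity-feasible assignment to {P1, P2} ships for at least 229.
Compare {P1, P2, P3}: its best feasible assignment gives total 744.
Every other set of open sites that can feasibly serve all demand totals ≥ 744 even under its best assignment. Minimum: 540.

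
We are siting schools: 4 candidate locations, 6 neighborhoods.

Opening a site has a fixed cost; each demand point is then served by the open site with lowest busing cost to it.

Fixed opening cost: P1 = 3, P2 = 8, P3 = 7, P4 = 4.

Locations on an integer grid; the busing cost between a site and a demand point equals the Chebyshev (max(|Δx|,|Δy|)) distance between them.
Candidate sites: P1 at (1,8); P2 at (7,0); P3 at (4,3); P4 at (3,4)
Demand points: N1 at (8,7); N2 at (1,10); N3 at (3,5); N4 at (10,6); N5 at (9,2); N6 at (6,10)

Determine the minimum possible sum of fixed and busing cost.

Open {P1, P4}: assign each demand point to its cheapest open site.
  N1→P4 5, N2→P1 2, N3→P4 1, N4→P4 7, N5→P4 6, N6→P1 5
  busing cost 26, fixed 7 → total 33.
Compare {P1, P3}: busing cost 24 + fixed 10 = 34.
Compare {P4}: busing cost 31 + fixed 4 = 35.
Compare {P1, P2}: busing cost 25 + fixed 11 = 36.
All other subsets cost ≥ 34. Minimum total cost: 33.

33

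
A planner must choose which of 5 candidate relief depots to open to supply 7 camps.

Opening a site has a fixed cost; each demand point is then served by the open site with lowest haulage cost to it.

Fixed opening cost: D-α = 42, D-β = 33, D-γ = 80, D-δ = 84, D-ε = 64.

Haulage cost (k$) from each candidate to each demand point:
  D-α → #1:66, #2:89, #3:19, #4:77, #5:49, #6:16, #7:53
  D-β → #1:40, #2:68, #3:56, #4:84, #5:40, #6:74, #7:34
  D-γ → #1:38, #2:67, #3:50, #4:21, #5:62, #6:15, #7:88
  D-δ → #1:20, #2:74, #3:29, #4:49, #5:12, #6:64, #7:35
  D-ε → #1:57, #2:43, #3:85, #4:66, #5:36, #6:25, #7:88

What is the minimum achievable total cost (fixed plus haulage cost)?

351

Open {D-α, D-δ}: assign each demand point to its cheapest open site.
  #1→D-δ 20, #2→D-δ 74, #3→D-α 19, #4→D-δ 49, #5→D-δ 12, #6→D-α 16, #7→D-δ 35
  haulage cost 225, fixed 126 → total 351.
Compare {D-δ, D-ε}: haulage cost 213 + fixed 148 = 361.
Compare {D-γ, D-δ}: haulage cost 199 + fixed 164 = 363.
Compare {D-δ}: haulage cost 283 + fixed 84 = 367.
All other subsets cost ≥ 361. Minimum total cost: 351.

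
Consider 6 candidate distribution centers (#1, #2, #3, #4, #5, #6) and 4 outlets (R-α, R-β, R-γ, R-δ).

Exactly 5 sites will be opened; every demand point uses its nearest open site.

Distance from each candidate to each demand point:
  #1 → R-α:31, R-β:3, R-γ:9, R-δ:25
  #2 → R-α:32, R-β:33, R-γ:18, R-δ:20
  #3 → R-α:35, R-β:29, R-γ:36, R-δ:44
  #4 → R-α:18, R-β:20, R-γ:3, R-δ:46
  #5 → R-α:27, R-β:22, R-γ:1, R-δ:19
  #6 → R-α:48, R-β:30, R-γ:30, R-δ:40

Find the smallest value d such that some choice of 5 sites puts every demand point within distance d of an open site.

19

Open {#1, #2, #3, #4, #5}.
  Farthest demand point is R-δ at distance 19 (to #5); all others are ≤ 19.
With {#1, #2, #4, #5, #6} the worst case is 19.
With {#1, #3, #4, #5, #6} the worst case is 19.
No size-5 selection achieves below 19.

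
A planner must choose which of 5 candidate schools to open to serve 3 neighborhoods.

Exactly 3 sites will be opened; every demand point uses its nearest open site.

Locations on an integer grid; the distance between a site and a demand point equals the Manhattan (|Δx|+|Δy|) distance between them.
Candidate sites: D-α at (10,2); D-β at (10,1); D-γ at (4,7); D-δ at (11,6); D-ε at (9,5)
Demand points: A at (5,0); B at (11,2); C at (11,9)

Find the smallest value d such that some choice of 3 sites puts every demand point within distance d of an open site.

Open {D-α, D-β, D-δ}.
  Farthest demand point is A at distance 6 (to D-β); all others are ≤ 6.
With {D-α, D-β, D-ε} the worst case is 6.
With {D-β, D-γ, D-δ} the worst case is 6.
No size-3 selection achieves below 6.

6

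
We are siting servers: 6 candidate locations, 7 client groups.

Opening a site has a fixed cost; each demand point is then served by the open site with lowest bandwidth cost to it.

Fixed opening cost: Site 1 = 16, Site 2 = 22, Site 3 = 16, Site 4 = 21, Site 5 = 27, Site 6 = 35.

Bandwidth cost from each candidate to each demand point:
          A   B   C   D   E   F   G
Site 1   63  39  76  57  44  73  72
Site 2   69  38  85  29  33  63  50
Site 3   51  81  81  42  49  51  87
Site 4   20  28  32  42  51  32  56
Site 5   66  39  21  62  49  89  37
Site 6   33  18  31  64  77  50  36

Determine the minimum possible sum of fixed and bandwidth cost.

Open {Site 2, Site 4}: assign each demand point to its cheapest open site.
  A→Site 4 20, B→Site 4 28, C→Site 4 32, D→Site 2 29, E→Site 2 33, F→Site 4 32, G→Site 2 50
  bandwidth cost 224, fixed 43 → total 267.
Compare {Site 2, Site 4, Site 5}: bandwidth cost 200 + fixed 70 = 270.
Compare {Site 4, Site 5}: bandwidth cost 229 + fixed 48 = 277.
Compare {Site 2, Site 4, Site 6}: bandwidth cost 199 + fixed 78 = 277.
All other subsets cost ≥ 270. Minimum total cost: 267.

267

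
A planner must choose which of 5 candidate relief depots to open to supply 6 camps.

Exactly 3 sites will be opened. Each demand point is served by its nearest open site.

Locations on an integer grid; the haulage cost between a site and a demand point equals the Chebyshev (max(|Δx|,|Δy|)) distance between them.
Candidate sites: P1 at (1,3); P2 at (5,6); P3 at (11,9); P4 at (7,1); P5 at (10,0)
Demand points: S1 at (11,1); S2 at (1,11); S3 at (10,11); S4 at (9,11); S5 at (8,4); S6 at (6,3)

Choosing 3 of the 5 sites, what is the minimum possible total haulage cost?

Open {P2, P3, P5}.
  S1→P5 1, S2→P2 5, S3→P3 2, S4→P3 2, S5→P2 3, S6→P2 3  ⇒ total 16.
Compare {P2, P3, P4}: total 18.
Compare {P3, P4, P5}: total 20.
No size-3 selection does better; minimum is 16.

16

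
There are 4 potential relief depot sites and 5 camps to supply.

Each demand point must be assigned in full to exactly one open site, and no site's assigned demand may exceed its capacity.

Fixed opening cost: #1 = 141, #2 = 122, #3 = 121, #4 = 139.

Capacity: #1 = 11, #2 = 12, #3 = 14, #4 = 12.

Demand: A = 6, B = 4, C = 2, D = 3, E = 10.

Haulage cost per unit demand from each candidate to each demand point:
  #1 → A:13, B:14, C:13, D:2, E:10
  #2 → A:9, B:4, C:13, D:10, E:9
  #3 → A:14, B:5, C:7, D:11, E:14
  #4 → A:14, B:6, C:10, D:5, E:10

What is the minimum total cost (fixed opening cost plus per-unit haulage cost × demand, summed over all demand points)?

Open {#2, #3}; cheapest assignment that respects the capacities:
  #2 (cap 12, load 12): C, E — cost 2×13 + 10×9 = 116
  #3 (cap 14, load 13): A, B, D — cost 6×14 + 4×5 + 3×11 = 137
  Shipping 253, fixed 243 → total 496.
  Any other capacity-feasible assignment to {#2, #3} ships for at least 253.
Compare {#3, #4}: its best feasible assignment gives total 517.
Compare {#1, #3}: its best feasible assignment gives total 532.
Every other set of open sites that can feasibly serve all demand totals ≥ 517 even under its best assignment. Minimum: 496.

496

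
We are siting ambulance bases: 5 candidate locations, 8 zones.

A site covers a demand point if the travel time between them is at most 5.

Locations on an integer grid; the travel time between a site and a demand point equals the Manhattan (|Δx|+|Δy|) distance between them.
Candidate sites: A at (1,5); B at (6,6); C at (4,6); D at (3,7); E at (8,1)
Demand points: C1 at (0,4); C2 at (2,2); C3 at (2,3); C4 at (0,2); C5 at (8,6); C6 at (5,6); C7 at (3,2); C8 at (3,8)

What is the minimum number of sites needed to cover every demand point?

Coverage sets (demand points within 5 of each site):
  A: {C1, C2, C3, C4, C6, C7, C8}
  B: {C5, C6, C8}
  C: {C3, C5, C6, C7, C8}
  D: {C3, C6, C7, C8}
  E: {C5}
No single site covers all 8 demand points.
But {A, B} covers everything, so the minimum is 2.

2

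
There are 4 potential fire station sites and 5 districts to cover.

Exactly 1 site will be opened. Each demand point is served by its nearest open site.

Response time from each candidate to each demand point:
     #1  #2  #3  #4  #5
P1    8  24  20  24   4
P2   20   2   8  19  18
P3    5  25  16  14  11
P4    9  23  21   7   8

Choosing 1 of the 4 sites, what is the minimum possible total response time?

67

Open {P2}.
  #1→P2 20, #2→P2 2, #3→P2 8, #4→P2 19, #5→P2 18  ⇒ total 67.
Compare {P4}: total 68.
Compare {P3}: total 71.
No size-1 selection does better; minimum is 67.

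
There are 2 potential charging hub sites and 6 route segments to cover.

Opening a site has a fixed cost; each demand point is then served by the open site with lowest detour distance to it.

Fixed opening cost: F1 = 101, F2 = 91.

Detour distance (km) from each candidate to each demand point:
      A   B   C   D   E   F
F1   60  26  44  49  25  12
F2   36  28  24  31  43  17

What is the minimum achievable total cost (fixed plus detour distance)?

Open {F2}: assign each demand point to its cheapest open site.
  A→F2 36, B→F2 28, C→F2 24, D→F2 31, E→F2 43, F→F2 17
  detour distance 179, fixed 91 → total 270.
Compare {F1}: detour distance 216 + fixed 101 = 317.
Compare {F1, F2}: detour distance 154 + fixed 192 = 346.

270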